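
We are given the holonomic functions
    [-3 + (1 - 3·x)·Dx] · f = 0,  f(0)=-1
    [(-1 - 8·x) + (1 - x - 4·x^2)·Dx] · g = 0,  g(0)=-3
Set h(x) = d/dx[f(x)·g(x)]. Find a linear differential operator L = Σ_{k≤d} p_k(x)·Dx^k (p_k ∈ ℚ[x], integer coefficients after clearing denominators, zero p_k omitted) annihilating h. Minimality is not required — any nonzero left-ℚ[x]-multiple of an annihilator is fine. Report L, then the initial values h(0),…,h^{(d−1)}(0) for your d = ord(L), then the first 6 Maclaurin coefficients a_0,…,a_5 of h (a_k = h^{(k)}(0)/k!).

f: a_k = -1, -3, -9, -27, -81, -243, …
g: a_k = -3, -3, -15, -27, -87, -195, …
Product ⇒ symmetric product L₀, ord ≤ 1.
Differentiate: ansatz ord ≤ ord L₀ ⇒ L.
L = (17 - 24·x - 141·x^2 - 96·x^3 + 864·x^4) + (-2 + 7·x + 24·x^2 - 95·x^3 - 30·x^4 + 216·x^5)·Dx  (order 1).
h: a_k = 12, 102, 540, 2508, 10380, 40626, …
ICs: h(0) = 12.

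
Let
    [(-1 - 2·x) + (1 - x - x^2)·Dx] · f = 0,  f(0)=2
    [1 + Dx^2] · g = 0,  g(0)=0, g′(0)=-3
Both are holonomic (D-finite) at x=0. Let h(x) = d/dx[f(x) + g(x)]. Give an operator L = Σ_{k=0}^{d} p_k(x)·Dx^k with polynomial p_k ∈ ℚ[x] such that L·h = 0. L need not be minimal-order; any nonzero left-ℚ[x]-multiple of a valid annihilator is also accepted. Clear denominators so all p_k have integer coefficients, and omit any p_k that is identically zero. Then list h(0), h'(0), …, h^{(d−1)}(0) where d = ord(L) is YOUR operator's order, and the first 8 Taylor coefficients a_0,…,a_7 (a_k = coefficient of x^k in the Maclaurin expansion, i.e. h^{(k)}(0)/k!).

L = (124 + 358·x + 470·x^2 + 230·x^3 + 130·x^4 + 18·x^5 + 6·x^6) + (-19 - 29·x + 36·x^2 + 55·x^3 + 50·x^4 + 27·x^5 + 7·x^6 + 2·x^7)·Dx + (124 + 358·x + 470·x^2 + 230·x^3 + 130·x^4 + 18·x^5 + 6·x^6)·Dx^2 + (-19 - 29·x + 36·x^2 + 55·x^3 + 50·x^4 + 27·x^5 + 7·x^6 + 2·x^7)·Dx^3  (order 3).
h: a_k = -1, 8, 39/2, 40, 639/8, 156, 70561/240, 544, …
ICs: h(0) = -1, h′(0) = 8, h′′(0) = 39.

f: a_k = 2, 2, 4, 6, 10, 16, 26, 42, …
g: a_k = 0, -3, 0, 1/2, 0, -1/40, 0, 1/1680, …
L₀ := lclm(L_f,L_g); ord L₀ ≤ 1+2.
Differentiate: ansatz ord ≤ ord L₀ ⇒ L.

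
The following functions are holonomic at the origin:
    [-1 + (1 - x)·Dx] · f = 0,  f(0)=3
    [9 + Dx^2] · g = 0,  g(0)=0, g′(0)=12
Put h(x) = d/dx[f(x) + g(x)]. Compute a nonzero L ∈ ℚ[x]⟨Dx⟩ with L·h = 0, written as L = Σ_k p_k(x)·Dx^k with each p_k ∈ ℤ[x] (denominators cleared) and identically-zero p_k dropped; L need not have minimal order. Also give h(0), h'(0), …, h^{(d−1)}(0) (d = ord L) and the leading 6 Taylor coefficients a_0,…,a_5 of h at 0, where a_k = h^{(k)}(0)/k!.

f: a_k = 3, 3, 3, 3, 3, 3, …
g: a_k = 0, 12, 0, -18, 0, 81/10, …
Sum ⇒ L₀ = lclm(L_f,L_g) in ℚ(x)⟨Dx⟩.
Derive L from L₀ (diff closure).
L = (126 - 108·x + 54·x^2) + (-45 + 99·x - 81·x^2 + 27·x^3)·Dx + (14 - 12·x + 6·x^2)·Dx^2 + (-5 + 11·x - 9·x^2 + 3·x^3)·Dx^3  (order 3).
h: a_k = 15, 6, -45, 12, 111/2, 18, …
ICs: h(0) = 15, h′(0) = 6, h′′(0) = -90.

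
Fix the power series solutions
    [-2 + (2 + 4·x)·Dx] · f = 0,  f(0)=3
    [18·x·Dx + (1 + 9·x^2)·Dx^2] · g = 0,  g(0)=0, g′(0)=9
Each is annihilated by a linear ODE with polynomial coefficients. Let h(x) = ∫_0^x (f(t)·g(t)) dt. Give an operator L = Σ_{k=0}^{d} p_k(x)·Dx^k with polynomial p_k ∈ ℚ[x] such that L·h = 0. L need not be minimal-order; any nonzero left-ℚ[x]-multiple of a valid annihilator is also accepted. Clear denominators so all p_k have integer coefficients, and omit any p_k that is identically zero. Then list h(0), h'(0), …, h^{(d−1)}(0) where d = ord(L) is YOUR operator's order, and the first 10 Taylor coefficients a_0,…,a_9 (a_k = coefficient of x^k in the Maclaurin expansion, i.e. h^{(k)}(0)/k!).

L = (3 - 18·x - 9·x^2)·Dx + (-2 + 14·x + 54·x^2 + 36·x^3)·Dx^2 + (1 + 4·x + 13·x^2 + 36·x^3 + 36·x^4)·Dx^3  (order 3).
h: a_k = 0, 0, 27/2, 9, -189/8, -27/2, 6147/80, 2403/40, -1688607/4480, -162297/560, …
ICs: h(0) = 0, h′(0) = 0, h′′(0) = 27.

f: a_k = 3, 3, -3/2, 3/2, -15/8, 21/8, -63/16, 99/16, -1287/128, 2145/128, …
g: a_k = 0, 9, 0, -27, 0, 729/5, 0, -6561/7, 0, 6561, …
Sym-product of L_f,L_g gives L₀ (≤ ord 2).
h=∫₀ˣh₀: take L = L₀·Dx.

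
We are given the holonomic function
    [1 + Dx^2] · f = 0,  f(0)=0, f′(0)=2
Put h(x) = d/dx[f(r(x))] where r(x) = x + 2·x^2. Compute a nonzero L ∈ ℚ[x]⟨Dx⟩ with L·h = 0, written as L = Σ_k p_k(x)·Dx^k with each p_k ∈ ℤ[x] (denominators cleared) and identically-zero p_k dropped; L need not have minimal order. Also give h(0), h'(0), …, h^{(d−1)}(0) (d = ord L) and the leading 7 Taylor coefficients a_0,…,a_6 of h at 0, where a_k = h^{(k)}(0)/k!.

f: a_k = 0, 2, 0, -1/3, 0, 1/60, 0, …
h₀=f(r): pull back L_f along r ⇒ L₀.
h=h₀': d/dx-closure on L₀ ⇒ L.
L = (49 + 16·x + 96·x^2 + 256·x^3 + 256·x^4) + (-12 - 48·x)·Dx + (1 + 8·x + 16·x^2)·Dx^2  (order 2).
h: a_k = 2, 8, -1, -8, -239/12, -15, 1679/360, …
ICs: h(0) = 2, h′(0) = 8.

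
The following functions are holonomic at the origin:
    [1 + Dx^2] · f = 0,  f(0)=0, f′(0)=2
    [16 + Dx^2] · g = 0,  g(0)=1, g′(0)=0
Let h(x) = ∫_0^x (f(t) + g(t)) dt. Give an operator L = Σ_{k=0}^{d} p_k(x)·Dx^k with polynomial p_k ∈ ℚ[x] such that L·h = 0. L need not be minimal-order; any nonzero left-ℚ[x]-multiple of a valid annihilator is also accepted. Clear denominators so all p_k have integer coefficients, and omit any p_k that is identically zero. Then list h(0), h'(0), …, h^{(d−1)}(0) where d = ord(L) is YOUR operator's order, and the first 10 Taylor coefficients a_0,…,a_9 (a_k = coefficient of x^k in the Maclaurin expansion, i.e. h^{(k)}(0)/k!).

L = 16·Dx + 17·Dx^3 + Dx^5  (order 5).
h: a_k = 0, 1, 1, -8/3, -1/12, 32/15, 1/360, -256/315, -1/20160, 512/2835, …
ICs: h(0) = 0, h′(0) = 1, h′′(0) = 2, h′′′(0) = -16, h′′′′(0) = -2.

f: a_k = 0, 2, 0, -1/3, 0, 1/60, 0, -1/2520, 0, 1/181440, …
g: a_k = 1, 0, -8, 0, 32/3, 0, -256/45, 0, 512/315, 0, …
Sum ⇒ L₀ = lclm(L_f,L_g) in ℚ(x)⟨Dx⟩.
Integrate: L := L₀·Dx.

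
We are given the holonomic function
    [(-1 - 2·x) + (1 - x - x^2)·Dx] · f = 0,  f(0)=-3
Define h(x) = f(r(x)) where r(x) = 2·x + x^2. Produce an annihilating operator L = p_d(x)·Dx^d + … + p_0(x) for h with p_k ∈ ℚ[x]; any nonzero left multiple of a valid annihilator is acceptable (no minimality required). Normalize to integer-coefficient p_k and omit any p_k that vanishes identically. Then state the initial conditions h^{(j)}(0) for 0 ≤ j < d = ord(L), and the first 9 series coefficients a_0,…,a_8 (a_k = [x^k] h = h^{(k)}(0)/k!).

f: a_k = -3, -3, -6, -9, -15, -24, -39, -63, -102, …
f∘r: x↦r, Dx↦Dx/r' in L_f ⇒ L₀.
L = (2 + 10·x + 12·x^2 + 4·x^3) + (-1 + 2·x + 5·x^2 + 4·x^3 + x^4)·Dx  (order 1).
h: a_k = -3, -6, -27, -96, -354, -1302, -4785, -17592, -64671, …
ICs: h(0) = -3.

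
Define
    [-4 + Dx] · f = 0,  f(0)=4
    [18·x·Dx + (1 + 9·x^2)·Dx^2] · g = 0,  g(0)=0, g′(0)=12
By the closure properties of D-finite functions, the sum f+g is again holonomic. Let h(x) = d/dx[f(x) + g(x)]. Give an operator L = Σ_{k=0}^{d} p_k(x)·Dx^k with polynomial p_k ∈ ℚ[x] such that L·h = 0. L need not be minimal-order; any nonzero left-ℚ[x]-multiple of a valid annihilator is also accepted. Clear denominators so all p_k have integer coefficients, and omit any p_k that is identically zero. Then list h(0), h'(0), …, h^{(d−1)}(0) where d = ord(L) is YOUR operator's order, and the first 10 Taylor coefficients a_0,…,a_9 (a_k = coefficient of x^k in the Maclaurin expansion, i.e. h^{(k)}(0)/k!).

f: a_k = 4, 16, 32, 128/3, 128/3, 512/15, 1024/45, 4096/315, 2048/315, 8192/2835, …
g: a_k = 0, 12, 0, -36, 0, 972/5, 0, -8748/7, 0, 8748, …
f+g: L₀ = lclm(L_f,L_g), ord ≤ 1+2.
Derive L from L₀ (diff closure).
L = (36 - 144·x - 972·x^2 - 1296·x^3) + (-17 + 99·x^2 - 648·x^4)·Dx + (2 + 9·x + 36·x^2 + 81·x^3 + 162·x^4)·Dx^2  (order 2).
h: a_k = 28, 64, 20, 512/3, 3428/3, 2048/15, -389564/45, 16384/315, 24808772/315, 32768/2835, …
ICs: h(0) = 28, h′(0) = 64.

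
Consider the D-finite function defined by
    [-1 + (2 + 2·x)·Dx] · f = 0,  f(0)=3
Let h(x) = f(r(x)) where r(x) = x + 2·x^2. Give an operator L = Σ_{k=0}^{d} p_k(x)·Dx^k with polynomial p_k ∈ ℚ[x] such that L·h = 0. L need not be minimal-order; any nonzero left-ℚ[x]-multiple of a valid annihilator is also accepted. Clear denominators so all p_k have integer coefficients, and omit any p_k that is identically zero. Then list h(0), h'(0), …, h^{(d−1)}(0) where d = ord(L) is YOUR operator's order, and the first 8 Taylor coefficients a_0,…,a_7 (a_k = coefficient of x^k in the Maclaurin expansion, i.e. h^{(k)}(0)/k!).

L = (-1 - 4·x) + (2 + 2·x + 4·x^2)·Dx  (order 1).
h: a_k = 3, 3/2, 21/8, -21/16, -63/128, 357/256, -567/1024, -2373/2048, …
ICs: h(0) = 3.

f: a_k = 3, 3/2, -3/8, 3/16, -15/128, 21/256, -63/1024, 99/2048, …
L₀ from L_f via x↦r, Dx↦r'^{-1}Dx.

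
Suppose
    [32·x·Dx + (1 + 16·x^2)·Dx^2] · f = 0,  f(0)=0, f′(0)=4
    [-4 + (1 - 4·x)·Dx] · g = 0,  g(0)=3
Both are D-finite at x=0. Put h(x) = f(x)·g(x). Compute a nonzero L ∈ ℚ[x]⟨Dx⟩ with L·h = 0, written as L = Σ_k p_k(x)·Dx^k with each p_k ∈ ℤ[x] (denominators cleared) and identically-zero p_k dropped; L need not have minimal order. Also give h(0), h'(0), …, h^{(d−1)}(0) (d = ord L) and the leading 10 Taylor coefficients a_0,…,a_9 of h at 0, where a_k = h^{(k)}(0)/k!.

L = 128·x + (8 - 32·x + 256·x^2)·Dx + (-1 + 4·x - 16·x^2 + 64·x^3)·Dx^2  (order 2).
h: a_k = 0, 12, 48, 128, 512, 13312/5, 53248/5, 1245184/35, 4980736/35, 68943872/105, …
ICs: h(0) = 0, h′(0) = 12.

f: a_k = 0, 4, 0, -64/3, 0, 1024/5, 0, -16384/7, 0, 262144/9, …
g: a_k = 3, 12, 48, 192, 768, 3072, 12288, 49152, 196608, 786432, …
Product ⇒ symmetric product L₀, ord ≤ 2.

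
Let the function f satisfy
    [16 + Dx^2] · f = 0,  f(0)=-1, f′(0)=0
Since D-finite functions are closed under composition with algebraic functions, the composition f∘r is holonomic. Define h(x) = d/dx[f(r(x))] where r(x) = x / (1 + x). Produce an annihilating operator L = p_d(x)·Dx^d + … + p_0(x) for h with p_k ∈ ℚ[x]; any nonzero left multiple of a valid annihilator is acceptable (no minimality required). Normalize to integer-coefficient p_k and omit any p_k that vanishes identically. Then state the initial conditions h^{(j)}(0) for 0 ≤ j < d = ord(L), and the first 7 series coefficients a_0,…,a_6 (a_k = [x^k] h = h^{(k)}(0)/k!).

L = (22 + 12·x + 6·x^2) + (6 + 18·x + 18·x^2 + 6·x^3)·Dx + (1 + 4·x + 6·x^2 + 4·x^3 + x^4)·Dx^2  (order 2).
h: a_k = 0, 16, -48, 160/3, 160/3, -5488/15, 4592/5, …
ICs: h(0) = 0, h′(0) = 16.

f: a_k = -1, 0, 8, 0, -32/3, 0, 256/45, …
h₀=f(r): pull back L_f along r ⇒ L₀.
Differentiate: ansatz ord ≤ ord L₀ ⇒ L.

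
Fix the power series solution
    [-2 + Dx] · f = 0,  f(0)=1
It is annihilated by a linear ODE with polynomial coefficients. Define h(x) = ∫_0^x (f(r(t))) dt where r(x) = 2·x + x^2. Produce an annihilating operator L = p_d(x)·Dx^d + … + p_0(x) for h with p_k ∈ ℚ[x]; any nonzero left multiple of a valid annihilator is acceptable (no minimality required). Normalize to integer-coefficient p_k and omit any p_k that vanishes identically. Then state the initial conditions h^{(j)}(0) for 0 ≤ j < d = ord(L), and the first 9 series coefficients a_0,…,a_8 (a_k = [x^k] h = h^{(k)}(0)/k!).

f: a_k = 1, 2, 2, 4/3, 2/3, 4/15, 4/45, 8/315, 2/315, …
Change of var in L_f (x↦r) gives L₀.
h=∫₀ˣh₀: take L = L₀·Dx.
L = (-4 - 4·x)·Dx + Dx^2  (order 2).
h: a_k = 0, 1, 2, 10/3, 14/3, 86/15, 284/45, 1996/315, 370/63, …
ICs: h(0) = 0, h′(0) = 1.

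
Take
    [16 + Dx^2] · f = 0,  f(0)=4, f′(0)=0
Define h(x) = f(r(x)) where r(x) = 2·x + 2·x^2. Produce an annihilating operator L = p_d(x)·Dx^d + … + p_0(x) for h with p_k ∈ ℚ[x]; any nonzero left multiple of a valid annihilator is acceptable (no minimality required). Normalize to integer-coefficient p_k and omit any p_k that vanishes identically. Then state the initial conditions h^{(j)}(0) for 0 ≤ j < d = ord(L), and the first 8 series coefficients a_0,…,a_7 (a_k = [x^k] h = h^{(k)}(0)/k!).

L = (64 + 384·x + 768·x^2 + 512·x^3) - 2·Dx + (1 + 2·x)·Dx^2  (order 2).
h: a_k = 4, 0, -128, -256, 1664/3, 8192/3, 118784/45, -90112/15, …
ICs: h(0) = 4, h′(0) = 0.

f: a_k = 4, 0, -32, 0, 128/3, 0, -1024/45, 0, …
Change of var in L_f (x↦r) gives L₀.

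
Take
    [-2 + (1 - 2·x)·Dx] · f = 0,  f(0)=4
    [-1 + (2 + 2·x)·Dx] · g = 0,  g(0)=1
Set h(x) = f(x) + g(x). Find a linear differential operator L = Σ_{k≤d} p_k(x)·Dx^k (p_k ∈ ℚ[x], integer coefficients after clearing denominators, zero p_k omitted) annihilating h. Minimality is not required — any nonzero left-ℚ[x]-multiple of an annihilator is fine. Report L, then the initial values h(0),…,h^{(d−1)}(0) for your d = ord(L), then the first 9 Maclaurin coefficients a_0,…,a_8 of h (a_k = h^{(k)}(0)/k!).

L = (-6 - 4·x) + (11 + 20·x + 12·x^2)·Dx + (-2 - 2·x + 8·x^2 + 8·x^3)·Dx^2  (order 2).
h: a_k = 5, 17/2, 127/8, 513/16, 8187/128, 32775/256, 262123/1024, 1048609/2048, 33554003/32768, …
ICs: h(0) = 5, h′(0) = 17/2.

f: a_k = 4, 8, 16, 32, 64, 128, 256, 512, 1024, …
g: a_k = 1, 1/2, -1/8, 1/16, -5/128, 7/256, -21/1024, 33/2048, -429/32768, …
h₀=f+g: left-lcm gives L₀, ord ≤ 2.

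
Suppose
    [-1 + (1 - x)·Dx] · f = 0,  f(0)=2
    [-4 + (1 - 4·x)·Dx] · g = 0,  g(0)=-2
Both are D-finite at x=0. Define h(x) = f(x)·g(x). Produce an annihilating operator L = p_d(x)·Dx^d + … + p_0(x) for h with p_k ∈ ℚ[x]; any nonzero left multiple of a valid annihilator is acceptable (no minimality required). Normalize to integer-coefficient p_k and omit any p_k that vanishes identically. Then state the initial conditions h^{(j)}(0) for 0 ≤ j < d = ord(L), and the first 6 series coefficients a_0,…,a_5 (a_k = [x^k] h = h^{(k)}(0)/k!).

L = (-5 + 8·x) + (1 - 5·x + 4·x^2)·Dx  (order 1).
h: a_k = -4, -20, -84, -340, -1364, -5460, …
ICs: h(0) = -4.

f: a_k = 2, 2, 2, 2, 2, 2, …
g: a_k = -2, -8, -32, -128, -512, -2048, …
Product ⇒ symmetric product L₀, ord ≤ 1.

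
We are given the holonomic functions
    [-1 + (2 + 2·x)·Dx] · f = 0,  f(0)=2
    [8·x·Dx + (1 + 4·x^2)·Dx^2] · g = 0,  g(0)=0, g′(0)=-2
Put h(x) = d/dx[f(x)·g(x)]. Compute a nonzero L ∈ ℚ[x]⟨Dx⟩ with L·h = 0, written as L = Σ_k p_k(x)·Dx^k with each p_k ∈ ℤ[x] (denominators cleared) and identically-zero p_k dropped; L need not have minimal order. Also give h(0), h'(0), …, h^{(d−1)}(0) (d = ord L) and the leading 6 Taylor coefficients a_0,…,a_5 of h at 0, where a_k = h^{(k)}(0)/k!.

L = (29 + 160·x - 280·x^2 - 384·x^3 - 48·x^4) + (76 + 300·x - 288·x^2 - 1664·x^3 - 1344·x^4 - 192·x^5)·Dx + (12 - 40·x - 84·x^2 - 256·x^3 - 544·x^4 - 384·x^5 - 64·x^6)·Dx^2  (order 2).
h: a_k = -4, -4, 35/2, 29/3, -6389/96, -5929/160, …
ICs: h(0) = -4, h′(0) = -4.

f: a_k = 2, 1, -1/4, 1/8, -5/64, 7/128, …
g: a_k = 0, -2, 0, 8/3, 0, -32/5, …
Sym-product of L_f,L_g gives L₀ (≤ ord 2).
h₀' ⇒ L via d/dx closure of L₀.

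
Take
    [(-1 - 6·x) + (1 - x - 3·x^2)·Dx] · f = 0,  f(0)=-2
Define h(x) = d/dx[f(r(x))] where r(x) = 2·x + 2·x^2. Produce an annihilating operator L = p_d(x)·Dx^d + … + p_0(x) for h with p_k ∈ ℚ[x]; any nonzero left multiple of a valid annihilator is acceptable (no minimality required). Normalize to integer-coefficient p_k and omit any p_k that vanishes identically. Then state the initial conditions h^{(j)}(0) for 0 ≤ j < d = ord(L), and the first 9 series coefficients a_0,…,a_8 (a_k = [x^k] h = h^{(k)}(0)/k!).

f: a_k = -2, -2, -8, -14, -38, -80, -194, -434, -1016, …
Change of var in L_f (x↦r) gives L₀.
h=h₀': d/dx-closure on L₀ ⇒ L.
L = (18 + 156·x + 804·x^2 + 2736·x^3 + 4968·x^4 + 4320·x^5 + 1440·x^6) + (-1 - 12·x + 6·x^2 + 268·x^3 + 900·x^4 + 1368·x^5 + 1008·x^6 + 288·x^7)·Dx  (order 1).
h: a_k = -4, -72, -528, -3904, -26640, -173856, -1106560, -6891264, -42257664, …
ICs: h(0) = -4.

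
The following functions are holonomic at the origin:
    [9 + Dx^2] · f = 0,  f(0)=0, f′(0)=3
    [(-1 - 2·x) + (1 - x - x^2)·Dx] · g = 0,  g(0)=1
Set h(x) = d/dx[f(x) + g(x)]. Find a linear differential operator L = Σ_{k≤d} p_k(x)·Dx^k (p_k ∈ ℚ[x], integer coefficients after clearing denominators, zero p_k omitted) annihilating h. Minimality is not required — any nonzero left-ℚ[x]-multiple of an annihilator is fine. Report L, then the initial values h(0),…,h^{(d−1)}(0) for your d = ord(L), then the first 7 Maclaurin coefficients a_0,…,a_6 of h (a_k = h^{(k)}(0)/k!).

f: a_k = 0, 3, 0, -9/2, 0, 81/40, 0, …
g: a_k = 1, 1, 2, 3, 5, 8, 13, …
L₀ := lclm(L_f,L_g); ord L₀ ≤ 2+1.
h₀' ⇒ L via d/dx closure of L₀.
L = (468 + 1026·x + 1170·x^2 + 450·x^3 + 630·x^4 + 486·x^5 + 162·x^6) + (-81 - 63·x + 252·x^2 + 45·x^3 - 90·x^4 + 153·x^5 + 189·x^6 + 54·x^7)·Dx + (52 + 114·x + 130·x^2 + 50·x^3 + 70·x^4 + 54·x^5 + 18·x^6)·Dx^2 + (-9 - 7·x + 28·x^2 + 5·x^3 - 10·x^4 + 17·x^5 + 21·x^6 + 6·x^7)·Dx^3  (order 3).
h: a_k = 4, 4, -9/2, 20, 401/8, 78, 11517/80, …
ICs: h(0) = 4, h′(0) = 4, h′′(0) = -9.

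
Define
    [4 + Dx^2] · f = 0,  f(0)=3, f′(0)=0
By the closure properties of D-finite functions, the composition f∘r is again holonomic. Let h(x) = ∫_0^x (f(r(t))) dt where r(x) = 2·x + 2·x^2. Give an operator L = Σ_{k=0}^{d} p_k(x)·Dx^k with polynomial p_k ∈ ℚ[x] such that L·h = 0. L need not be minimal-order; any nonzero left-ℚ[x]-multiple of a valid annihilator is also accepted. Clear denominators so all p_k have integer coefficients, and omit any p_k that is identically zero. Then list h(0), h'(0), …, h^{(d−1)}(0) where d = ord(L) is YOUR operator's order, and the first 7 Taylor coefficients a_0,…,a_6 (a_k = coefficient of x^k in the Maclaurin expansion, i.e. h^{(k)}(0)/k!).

L = (16 + 96·x + 192·x^2 + 128·x^3)·Dx - 2·Dx^2 + (1 + 2·x)·Dx^3  (order 3).
h: a_k = 0, 3, 0, -8, -12, 8/5, 64/3, …
ICs: h(0) = 0, h′(0) = 3, h′′(0) = 0.

f: a_k = 3, 0, -6, 0, 2, 0, -4/15, …
f∘r: x↦r, Dx↦Dx/r' in L_f ⇒ L₀.
Integrate: L := L₀·Dx.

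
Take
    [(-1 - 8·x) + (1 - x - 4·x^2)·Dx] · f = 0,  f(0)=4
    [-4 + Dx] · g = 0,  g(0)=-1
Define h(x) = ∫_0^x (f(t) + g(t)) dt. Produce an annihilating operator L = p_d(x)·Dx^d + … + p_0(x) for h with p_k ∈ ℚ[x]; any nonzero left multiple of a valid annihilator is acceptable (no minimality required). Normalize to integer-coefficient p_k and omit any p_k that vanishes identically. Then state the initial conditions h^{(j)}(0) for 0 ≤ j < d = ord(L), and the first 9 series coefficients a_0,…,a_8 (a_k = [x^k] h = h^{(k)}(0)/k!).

f: a_k = 4, 4, 20, 36, 116, 260, 724, 1764, 4660, …
g: a_k = -1, -4, -8, -32/3, -32/3, -128/15, -256/45, -1024/315, -512/315, …
L₀ := lclm(L_f,L_g); ord L₀ ≤ 1+1.
h=∫₀ˣh₀: take L = L₀·Dx.
L = (-24 + 16·x - 576·x^2 - 512·x^3)·Dx + (-6 + 56·x + 208·x^2 - 128·x^3 - 256·x^4)·Dx^2 + (3 - 15·x - 16·x^2 + 64·x^3 + 64·x^4)·Dx^3  (order 3).
h: a_k = 0, 3, 0, 4, 19/3, 316/15, 1886/45, 32324/315, 138659/630, …
ICs: h(0) = 0, h′(0) = 3, h′′(0) = 0.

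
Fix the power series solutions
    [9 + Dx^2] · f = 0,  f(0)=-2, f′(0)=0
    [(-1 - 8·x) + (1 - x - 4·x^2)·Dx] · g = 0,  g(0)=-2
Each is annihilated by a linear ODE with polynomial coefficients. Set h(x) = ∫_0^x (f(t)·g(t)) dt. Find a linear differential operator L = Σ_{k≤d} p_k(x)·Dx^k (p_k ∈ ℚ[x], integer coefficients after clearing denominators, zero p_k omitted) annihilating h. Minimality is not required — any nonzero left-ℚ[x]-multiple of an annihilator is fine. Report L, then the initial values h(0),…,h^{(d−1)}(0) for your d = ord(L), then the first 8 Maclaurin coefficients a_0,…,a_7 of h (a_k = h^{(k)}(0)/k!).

L = (-1 + 9·x + 36·x^2)·Dx + (2 + 16·x)·Dx^2 + (-1 + x + 4·x^2)·Dx^3  (order 3).
h: a_k = 0, 4, 2, 2/3, 9/2, 79/10, 223/12, 5309/140, …
ICs: h(0) = 0, h′(0) = 4, h′′(0) = 4.

f: a_k = -2, 0, 9, 0, -27/4, 0, 81/40, 0, …
g: a_k = -2, -2, -10, -18, -58, -130, -362, -882, …
L₀ := L_f ⊗_s L_g (sym. prod.), ord ≤ 2.
Integrate: L := L₀·Dx.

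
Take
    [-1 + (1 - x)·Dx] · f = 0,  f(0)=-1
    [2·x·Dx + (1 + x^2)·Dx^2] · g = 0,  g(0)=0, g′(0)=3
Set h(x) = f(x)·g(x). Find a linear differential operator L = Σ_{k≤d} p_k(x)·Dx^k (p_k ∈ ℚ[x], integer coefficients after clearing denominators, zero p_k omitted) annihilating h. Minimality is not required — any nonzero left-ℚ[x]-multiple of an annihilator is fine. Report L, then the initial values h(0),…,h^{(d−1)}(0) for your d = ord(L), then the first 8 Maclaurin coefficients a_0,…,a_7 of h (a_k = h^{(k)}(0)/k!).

f: a_k = -1, -1, -1, -1, -1, -1, -1, -1, …
g: a_k = 0, 3, 0, -1, 0, 3/5, 0, -3/7, …
Sym-product of L_f,L_g gives L₀ (≤ ord 2).
L = 2·x + (2 - 2·x + 4·x^2)·Dx + (-1 + x - x^2 + x^3)·Dx^2  (order 2).
h: a_k = 0, -3, -3, -2, -2, -13/5, -13/5, -76/35, …
ICs: h(0) = 0, h′(0) = -3.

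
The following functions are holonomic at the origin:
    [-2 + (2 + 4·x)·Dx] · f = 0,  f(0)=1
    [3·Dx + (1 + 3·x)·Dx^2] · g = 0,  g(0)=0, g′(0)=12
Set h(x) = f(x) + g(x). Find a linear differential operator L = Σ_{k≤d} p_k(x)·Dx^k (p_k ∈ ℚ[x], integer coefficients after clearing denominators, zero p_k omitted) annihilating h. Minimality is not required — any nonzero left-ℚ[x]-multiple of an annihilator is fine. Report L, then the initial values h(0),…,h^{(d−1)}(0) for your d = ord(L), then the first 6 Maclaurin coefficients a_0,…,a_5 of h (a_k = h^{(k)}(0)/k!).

f: a_k = 1, 1, -1/2, 1/2, -5/8, 7/8, …
g: a_k = 0, 12, -18, 36, -81, 972/5, …
Sum ⇒ L₀ = lclm(L_f,L_g) in ℚ(x)⟨Dx⟩.
L = (9 + 9·x)·Dx + (15 + 54·x + 45·x^2)·Dx^2 + (2 + 13·x + 27·x^2 + 18·x^3)·Dx^3  (order 3).
h: a_k = 1, 13, -37/2, 73/2, -653/8, 7811/40, …
ICs: h(0) = 1, h′(0) = 13, h′′(0) = -37.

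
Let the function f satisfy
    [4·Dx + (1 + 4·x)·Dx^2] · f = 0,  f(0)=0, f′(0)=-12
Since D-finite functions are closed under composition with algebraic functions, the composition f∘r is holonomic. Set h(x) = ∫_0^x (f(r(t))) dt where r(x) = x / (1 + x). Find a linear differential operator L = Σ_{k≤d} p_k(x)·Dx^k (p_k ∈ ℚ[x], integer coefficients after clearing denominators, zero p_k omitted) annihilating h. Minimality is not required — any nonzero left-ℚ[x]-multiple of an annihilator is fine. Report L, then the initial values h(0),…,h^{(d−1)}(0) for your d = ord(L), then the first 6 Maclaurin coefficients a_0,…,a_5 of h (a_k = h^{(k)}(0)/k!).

L = (6 + 10·x)·Dx^2 + (1 + 6·x + 5·x^2)·Dx^3  (order 3).
h: a_k = 0, 0, -6, 12, -31, 468/5, …
ICs: h(0) = 0, h′(0) = 0, h′′(0) = -12.

f: a_k = 0, -12, 24, -64, 192, -3072/5, …
Change of var in L_f (x↦r) gives L₀.
h=∫₀ˣh₀: take L = L₀·Dx.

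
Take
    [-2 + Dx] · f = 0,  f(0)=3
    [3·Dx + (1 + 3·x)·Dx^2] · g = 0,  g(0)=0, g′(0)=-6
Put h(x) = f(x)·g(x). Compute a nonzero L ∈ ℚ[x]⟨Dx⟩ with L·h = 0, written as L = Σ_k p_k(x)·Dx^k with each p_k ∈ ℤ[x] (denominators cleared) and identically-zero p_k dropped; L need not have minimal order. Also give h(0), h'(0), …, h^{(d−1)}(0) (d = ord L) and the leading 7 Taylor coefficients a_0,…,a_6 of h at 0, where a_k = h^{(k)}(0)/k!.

L = (-2 + 12·x) + (-1 - 12·x)·Dx + (1 + 3·x)·Dx^2  (order 2).
h: a_k = 0, -18, -9, -36, 87/2, -663/5, 330, …
ICs: h(0) = 0, h′(0) = -18.

f: a_k = 3, 6, 6, 4, 2, 4/5, 4/15, …
g: a_k = 0, -6, 9, -18, 81/2, -486/5, 243, …
h₀=f·g: eliminate ⇒ L₀, order ≤ 1·2.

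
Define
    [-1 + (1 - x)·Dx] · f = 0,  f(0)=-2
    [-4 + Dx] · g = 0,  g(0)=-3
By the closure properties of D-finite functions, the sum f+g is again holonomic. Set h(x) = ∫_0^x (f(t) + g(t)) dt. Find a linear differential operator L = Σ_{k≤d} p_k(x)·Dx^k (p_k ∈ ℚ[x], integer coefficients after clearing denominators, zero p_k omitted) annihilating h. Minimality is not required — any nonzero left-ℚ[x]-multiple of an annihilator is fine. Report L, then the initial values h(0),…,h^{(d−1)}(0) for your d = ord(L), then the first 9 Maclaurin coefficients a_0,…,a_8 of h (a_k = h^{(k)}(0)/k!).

L = (8 - 16·x)·Dx + (-14 + 32·x - 16·x^2)·Dx^2 + (3 - 7·x + 4·x^2)·Dx^3  (order 3).
h: a_k = 0, -5, -7, -26/3, -17/2, -34/5, -23/5, -286/105, -617/420, …
ICs: h(0) = 0, h′(0) = -5, h′′(0) = -14.

f: a_k = -2, -2, -2, -2, -2, -2, -2, -2, -2, …
g: a_k = -3, -12, -24, -32, -32, -128/5, -256/15, -1024/105, -512/105, …
L₀ := lclm(L_f,L_g); ord L₀ ≤ 1+1.
h=∫h₀ ⇒ L = L₀·Dx.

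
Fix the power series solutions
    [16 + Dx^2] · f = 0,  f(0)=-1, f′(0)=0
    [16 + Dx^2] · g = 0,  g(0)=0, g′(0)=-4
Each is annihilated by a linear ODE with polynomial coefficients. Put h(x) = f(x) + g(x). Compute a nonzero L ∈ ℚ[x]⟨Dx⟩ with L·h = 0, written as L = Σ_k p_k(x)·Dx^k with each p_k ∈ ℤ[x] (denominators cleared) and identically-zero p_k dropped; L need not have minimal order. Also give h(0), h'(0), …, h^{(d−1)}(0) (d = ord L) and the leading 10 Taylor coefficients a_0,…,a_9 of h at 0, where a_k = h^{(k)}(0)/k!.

L = 16 + Dx^2  (order 2).
h: a_k = -1, -4, 8, 32/3, -32/3, -128/15, 256/45, 1024/315, -512/315, -2048/2835, …
ICs: h(0) = -1, h′(0) = -4.

f: a_k = -1, 0, 8, 0, -32/3, 0, 256/45, 0, -512/315, 0, …
g: a_k = 0, -4, 0, 32/3, 0, -128/15, 0, 1024/315, 0, -2048/2835, …
h₀=f+g: left-lcm gives L₀, ord ≤ 4.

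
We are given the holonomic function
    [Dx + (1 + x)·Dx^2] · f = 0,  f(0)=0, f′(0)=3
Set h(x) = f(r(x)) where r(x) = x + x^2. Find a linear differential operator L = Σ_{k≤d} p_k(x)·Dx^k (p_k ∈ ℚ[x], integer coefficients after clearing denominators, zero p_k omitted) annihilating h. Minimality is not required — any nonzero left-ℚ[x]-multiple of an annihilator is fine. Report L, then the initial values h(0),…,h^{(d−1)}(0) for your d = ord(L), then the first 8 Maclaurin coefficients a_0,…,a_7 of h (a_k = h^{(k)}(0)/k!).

L = (-1 + 2·x + 2·x^2)·Dx + (1 + 3·x + 3·x^2 + 2·x^3)·Dx^2  (order 2).
h: a_k = 0, 3, 3/2, -2, 3/4, 3/5, -1, 3/7, …
ICs: h(0) = 0, h′(0) = 3.

f: a_k = 0, 3, -3/2, 1, -3/4, 3/5, -1/2, 3/7, …
Change of var in L_f (x↦r) gives L₀.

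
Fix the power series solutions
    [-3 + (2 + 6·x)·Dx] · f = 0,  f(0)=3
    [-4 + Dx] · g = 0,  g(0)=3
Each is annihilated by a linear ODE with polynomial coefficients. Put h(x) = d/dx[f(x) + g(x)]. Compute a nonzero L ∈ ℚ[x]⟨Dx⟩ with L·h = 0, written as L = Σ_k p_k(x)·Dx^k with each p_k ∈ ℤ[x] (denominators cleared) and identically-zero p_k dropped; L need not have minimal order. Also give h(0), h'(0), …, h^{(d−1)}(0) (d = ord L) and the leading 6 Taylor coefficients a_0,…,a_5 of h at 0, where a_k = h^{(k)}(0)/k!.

f: a_k = 3, 9/2, -27/8, 81/16, -1215/128, 5103/256, …
g: a_k = 3, 12, 24, 32, 32, 128/5, …
f+g: L₀ = lclm(L_f,L_g), ord ≤ 1+1.
Differentiate: ansatz ord ≤ ord L₀ ⇒ L.
L = (-204 - 288·x) + (-37 - 384·x - 576·x^2)·Dx + (22 + 114·x + 144·x^2)·Dx^2  (order 2).
h: a_k = 33/2, 165/4, 1779/16, 2881/32, 58283/256, -426761/2560, …
ICs: h(0) = 33/2, h′(0) = 165/4.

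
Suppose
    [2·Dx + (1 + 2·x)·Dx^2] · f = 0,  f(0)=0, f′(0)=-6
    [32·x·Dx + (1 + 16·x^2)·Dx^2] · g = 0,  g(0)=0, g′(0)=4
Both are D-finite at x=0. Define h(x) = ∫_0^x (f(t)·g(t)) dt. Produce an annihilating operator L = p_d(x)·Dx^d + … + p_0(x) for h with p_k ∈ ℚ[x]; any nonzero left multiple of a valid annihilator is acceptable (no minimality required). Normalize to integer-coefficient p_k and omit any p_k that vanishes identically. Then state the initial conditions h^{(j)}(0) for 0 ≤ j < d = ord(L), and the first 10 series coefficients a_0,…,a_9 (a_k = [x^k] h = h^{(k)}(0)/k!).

L = (2304 + 8960·x + 114688·x^2 + 552960·x^3 + 983040·x^4 + 851968·x^5 + 1048576·x^7)·Dx^2 + (1032 + 14720·x + 111872·x^2 + 616448·x^3 + 1884160·x^4 + 3047424·x^5 + 2293760·x^6 + 1572864·x^7 + 3670016·x^8)·Dx^3 + (72 + 2512·x + 19968·x^2 + 99072·x^3 + 393216·x^4 + 1019904·x^5 + 1572864·x^6 + 1376256·x^7 + 1572864·x^8 + 2097152·x^9)·Dx^4 + (17 + 132·x + 964·x^2 + 4864·x^3 + 18432·x^4 + 55296·x^5 + 129024·x^6 + 196608·x^7 + 196608·x^8 + 262144·x^9 + 262144·x^10)·Dx^5  (order 5).
h: a_k = 0, 0, 0, -8, 6, 96/5, -40/3, -2432/15, 688/5, 20992/15, …
ICs: h(0) = 0, h′(0) = 0, h′′(0) = 0, h′′′(0) = -48, h′′′′(0) = 144.

f: a_k = 0, -6, 6, -8, 12, -96/5, 32, -384/7, 96, -512/3, …
g: a_k = 0, 4, 0, -64/3, 0, 1024/5, 0, -16384/7, 0, 262144/9, …
h₀=f·g: eliminate ⇒ L₀, order ≤ 2·2.
∫: right-multiply L₀ by Dx.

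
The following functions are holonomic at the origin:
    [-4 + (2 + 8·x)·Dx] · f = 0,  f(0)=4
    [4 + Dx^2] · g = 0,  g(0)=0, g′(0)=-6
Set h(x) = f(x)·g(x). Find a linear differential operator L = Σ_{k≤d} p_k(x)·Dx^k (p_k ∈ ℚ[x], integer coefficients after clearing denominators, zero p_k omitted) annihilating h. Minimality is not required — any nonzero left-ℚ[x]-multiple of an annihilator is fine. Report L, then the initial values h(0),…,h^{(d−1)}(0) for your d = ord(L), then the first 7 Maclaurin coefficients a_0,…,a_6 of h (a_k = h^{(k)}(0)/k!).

L = (16 + 32·x + 64·x^2) + (-4 - 16·x)·Dx + (1 + 8·x + 16·x^2)·Dx^2  (order 2).
h: a_k = 0, -24, -48, 64, -64, 1024/5, -3072/5, …
ICs: h(0) = 0, h′(0) = -24.

f: a_k = 4, 8, -8, 16, -40, 112, -336, …
g: a_k = 0, -6, 0, 4, 0, -4/5, 0, …
Sym-product of L_f,L_g gives L₀ (≤ ord 2).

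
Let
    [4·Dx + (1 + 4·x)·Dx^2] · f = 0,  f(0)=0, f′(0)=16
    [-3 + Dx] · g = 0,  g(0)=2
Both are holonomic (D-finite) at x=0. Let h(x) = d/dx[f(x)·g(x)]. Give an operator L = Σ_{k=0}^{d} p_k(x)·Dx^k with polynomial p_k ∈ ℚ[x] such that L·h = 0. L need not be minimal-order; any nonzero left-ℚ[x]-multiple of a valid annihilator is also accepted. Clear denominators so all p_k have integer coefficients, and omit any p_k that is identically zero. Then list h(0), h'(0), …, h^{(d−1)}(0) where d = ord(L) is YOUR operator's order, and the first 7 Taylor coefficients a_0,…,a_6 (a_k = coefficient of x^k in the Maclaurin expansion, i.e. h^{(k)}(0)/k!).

f: a_k = 0, 16, -32, 256/3, -256, 4096/5, -8192/3, …
g: a_k = 2, 6, 9, 9, 27/4, 81/20, 81/40, …
Product ⇒ symmetric product L₀, ord ≤ 2.
Differentiate: ansatz ord ≤ ord L₀ ⇒ L.
L = (51 - 72·x + 432·x^2) + (-14 - 288·x^2)·Dx + (-1 + 8·x + 48·x^2)·Dx^2  (order 2).
h: a_k = 32, 64, 368, -576, 3452, -13400, 276086/5, …
ICs: h(0) = 32, h′(0) = 64.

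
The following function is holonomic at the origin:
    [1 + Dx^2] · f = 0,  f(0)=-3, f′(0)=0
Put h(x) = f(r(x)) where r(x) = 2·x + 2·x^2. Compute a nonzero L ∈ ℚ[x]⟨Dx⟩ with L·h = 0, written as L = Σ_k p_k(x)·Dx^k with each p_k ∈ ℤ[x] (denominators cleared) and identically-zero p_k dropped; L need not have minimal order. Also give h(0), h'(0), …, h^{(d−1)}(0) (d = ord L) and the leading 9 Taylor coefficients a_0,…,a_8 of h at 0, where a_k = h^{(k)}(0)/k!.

f: a_k = -3, 0, 3/2, 0, -1/8, 0, 1/240, 0, -1/13440, …
Change of var in L_f (x↦r) gives L₀.
L = (4 + 24·x + 48·x^2 + 32·x^3) - 2·Dx + (1 + 2·x)·Dx^2  (order 2).
h: a_k = -3, 0, 6, 12, 4, -8, -176/15, -32/5, 208/105, …
ICs: h(0) = -3, h′(0) = 0.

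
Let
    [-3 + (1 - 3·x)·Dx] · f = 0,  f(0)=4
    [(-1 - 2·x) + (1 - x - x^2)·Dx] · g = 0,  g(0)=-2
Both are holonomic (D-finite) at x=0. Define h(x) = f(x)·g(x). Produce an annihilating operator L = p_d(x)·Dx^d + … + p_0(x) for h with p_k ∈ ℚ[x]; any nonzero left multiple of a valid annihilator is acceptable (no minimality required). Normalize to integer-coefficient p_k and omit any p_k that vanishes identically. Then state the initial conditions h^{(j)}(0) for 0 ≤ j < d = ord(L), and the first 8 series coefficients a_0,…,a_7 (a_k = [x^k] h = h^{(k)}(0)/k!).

L = (-4 + 4·x + 9·x^2) + (1 - 4·x + 2·x^2 + 3·x^3)·Dx  (order 1).
h: a_k = -8, -32, -112, -360, -1120, -3424, -10376, -31296, …
ICs: h(0) = -8.

f: a_k = 4, 12, 36, 108, 324, 972, 2916, 8748, …
g: a_k = -2, -2, -4, -6, -10, -16, -26, -42, …
L₀ := L_f ⊗_s L_g (sym. prod.), ord ≤ 1.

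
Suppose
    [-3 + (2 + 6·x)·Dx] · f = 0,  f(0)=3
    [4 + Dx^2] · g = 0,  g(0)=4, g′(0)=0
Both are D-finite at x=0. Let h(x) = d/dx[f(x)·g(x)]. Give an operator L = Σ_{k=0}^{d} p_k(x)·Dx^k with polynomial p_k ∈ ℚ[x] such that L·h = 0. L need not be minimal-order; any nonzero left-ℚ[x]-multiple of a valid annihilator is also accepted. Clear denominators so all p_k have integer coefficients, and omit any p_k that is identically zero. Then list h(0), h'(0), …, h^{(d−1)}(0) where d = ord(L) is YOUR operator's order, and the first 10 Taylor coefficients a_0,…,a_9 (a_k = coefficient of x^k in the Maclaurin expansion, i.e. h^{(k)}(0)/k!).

L = (1453 + 11712·x + 26784·x^2 + 27648·x^3 + 20736·x^4) + (132 - 756·x - 5184·x^2 - 5184·x^3)·Dx + (172 + 1416·x + 4428·x^2 + 6912·x^3 + 5184·x^4)·Dx^2  (order 2).
h: a_k = 18, -75, -189/4, -95/8, 16395/64, -435961/640, 4933523/2560, -598666367/107520, 9200046321/573440, -1432445686681/30965760, …
ICs: h(0) = 18, h′(0) = -75.

f: a_k = 3, 9/2, -27/8, 81/16, -1215/128, 5103/256, -45927/1024, 216513/2048, -8444007/32768, 42220035/65536, …
g: a_k = 4, 0, -8, 0, 8/3, 0, -16/45, 0, 8/315, 0, …
L₀ := L_f ⊗_s L_g (sym. prod.), ord ≤ 2.
Derive L from L₀ (diff closure).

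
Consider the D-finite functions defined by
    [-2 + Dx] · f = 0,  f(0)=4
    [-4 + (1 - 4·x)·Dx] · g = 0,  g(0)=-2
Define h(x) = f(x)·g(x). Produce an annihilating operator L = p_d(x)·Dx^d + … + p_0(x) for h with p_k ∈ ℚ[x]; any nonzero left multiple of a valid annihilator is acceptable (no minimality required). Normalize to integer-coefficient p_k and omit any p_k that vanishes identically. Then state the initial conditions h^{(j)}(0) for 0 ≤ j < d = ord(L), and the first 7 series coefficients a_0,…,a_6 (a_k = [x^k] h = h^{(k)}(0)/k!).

f: a_k = 4, 8, 8, 16/3, 8/3, 16/15, 16/45, …
g: a_k = -2, -8, -32, -128, -512, -2048, -8192, …
Product ⇒ symmetric product L₀, ord ≤ 1.
L = (6 - 8·x) + (-1 + 4·x)·Dx  (order 1).
h: a_k = -8, -48, -208, -2528/3, -3376, -202592/15, -2431136/45, …
ICs: h(0) = -8.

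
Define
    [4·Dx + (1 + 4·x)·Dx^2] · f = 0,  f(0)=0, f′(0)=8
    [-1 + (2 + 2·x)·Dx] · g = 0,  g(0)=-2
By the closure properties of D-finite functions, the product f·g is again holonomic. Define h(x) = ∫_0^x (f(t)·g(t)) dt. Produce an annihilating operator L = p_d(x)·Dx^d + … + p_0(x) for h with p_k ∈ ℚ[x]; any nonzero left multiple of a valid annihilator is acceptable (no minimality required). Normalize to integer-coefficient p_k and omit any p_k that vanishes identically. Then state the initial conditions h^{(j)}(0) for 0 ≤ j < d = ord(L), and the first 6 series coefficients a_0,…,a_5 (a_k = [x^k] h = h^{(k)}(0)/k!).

L = (-5 + 4·x)·Dx + (12 + 12·x)·Dx^2 + (4 + 24·x + 36·x^2 + 16·x^3)·Dx^3  (order 3).
h: a_k = 0, 0, -8, 8, -101/6, 125/3, …
ICs: h(0) = 0, h′(0) = 0, h′′(0) = -16.

f: a_k = 0, 8, -16, 128/3, -128, 2048/5, …
g: a_k = -2, -1, 1/4, -1/8, 5/64, -7/128, …
Sym-product of L_f,L_g gives L₀ (≤ ord 2).
h=∫₀ˣh₀: take L = L₀·Dx.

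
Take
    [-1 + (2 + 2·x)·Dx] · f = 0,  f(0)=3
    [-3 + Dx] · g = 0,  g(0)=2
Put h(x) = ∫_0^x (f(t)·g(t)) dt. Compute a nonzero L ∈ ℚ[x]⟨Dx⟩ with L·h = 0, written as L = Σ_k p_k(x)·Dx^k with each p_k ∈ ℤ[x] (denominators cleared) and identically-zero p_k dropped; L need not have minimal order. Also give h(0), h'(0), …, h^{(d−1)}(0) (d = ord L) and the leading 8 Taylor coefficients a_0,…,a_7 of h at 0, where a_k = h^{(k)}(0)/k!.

f: a_k = 3, 3/2, -3/8, 3/16, -15/128, 21/256, -63/1024, 99/2048, …
g: a_k = 2, 6, 9, 9, 27/4, 81/20, 81/40, 243/280, …
L₀ := L_f ⊗_s L_g (sym. prod.), ord ≤ 1.
h=∫h₀ ⇒ L = L₀·Dx.
L = (-7 - 6·x)·Dx + (2 + 2·x)·Dx^2  (order 2).
h: a_k = 0, 6, 21/2, 47/4, 309/32, 2001/320, 4277/1280, 27189/17920, …
ICs: h(0) = 0, h′(0) = 6.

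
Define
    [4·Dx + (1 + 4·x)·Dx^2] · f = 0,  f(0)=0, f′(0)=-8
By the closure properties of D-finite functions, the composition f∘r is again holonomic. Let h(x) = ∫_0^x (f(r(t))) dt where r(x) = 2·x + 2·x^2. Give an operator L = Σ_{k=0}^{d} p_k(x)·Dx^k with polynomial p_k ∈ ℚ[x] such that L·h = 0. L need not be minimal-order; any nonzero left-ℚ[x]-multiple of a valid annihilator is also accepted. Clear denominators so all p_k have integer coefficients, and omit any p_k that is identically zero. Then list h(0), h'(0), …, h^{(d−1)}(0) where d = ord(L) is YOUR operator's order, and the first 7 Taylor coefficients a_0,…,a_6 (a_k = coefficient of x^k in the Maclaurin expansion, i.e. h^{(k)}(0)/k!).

f: a_k = 0, -8, 16, -128/3, 128, -2048/5, 4096/3, …
Change of var in L_f (x↦r) gives L₀.
h=∫₀ˣh₀: take L = L₀·Dx.
L = (6 + 16·x + 16·x^2)·Dx^2 + (1 + 10·x + 24·x^2 + 16·x^3)·Dx^3  (order 3).
h: a_k = 0, 0, -8, 16, -160/3, 1088/5, -14848/15, …
ICs: h(0) = 0, h′(0) = 0, h′′(0) = -16.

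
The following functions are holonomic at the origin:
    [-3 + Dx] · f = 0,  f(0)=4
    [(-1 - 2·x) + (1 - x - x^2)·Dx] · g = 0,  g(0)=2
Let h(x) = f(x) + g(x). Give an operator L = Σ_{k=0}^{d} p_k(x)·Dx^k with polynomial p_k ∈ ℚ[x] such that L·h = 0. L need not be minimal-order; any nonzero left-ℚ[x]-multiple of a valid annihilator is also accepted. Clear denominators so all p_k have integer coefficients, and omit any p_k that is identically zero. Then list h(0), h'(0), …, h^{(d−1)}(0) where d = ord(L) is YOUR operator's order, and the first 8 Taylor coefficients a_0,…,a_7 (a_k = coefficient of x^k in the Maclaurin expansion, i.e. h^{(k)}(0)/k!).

L = (3 + 9·x + 45·x^2 + 18·x^3) + (5 - 24·x - 15·x^2 + 18·x^3 + 9·x^4)·Dx + (-2 + 7·x - 8·x^3 - 3·x^4)·Dx^2  (order 2).
h: a_k = 6, 14, 22, 24, 47/2, 241/10, 601/20, 6123/140, …
ICs: h(0) = 6, h′(0) = 14.

f: a_k = 4, 12, 18, 18, 27/2, 81/10, 81/20, 243/140, …
g: a_k = 2, 2, 4, 6, 10, 16, 26, 42, …
L₀ := lclm(L_f,L_g); ord L₀ ≤ 1+1.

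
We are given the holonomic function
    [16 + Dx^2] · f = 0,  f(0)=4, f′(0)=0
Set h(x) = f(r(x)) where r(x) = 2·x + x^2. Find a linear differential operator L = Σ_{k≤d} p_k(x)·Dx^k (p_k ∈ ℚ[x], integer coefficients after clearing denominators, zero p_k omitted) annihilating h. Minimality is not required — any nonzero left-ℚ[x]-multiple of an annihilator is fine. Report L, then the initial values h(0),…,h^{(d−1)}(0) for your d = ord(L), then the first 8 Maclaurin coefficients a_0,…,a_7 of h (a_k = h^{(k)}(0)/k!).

f: a_k = 4, 0, -32, 0, 128/3, 0, -1024/45, 0, …
Substitute x→r, Dx→(1/r')Dx; clear ⇒ L₀.
L = (64 + 192·x + 192·x^2 + 64·x^3) - Dx + (1 + x)·Dx^2  (order 2).
h: a_k = 4, 0, -128, -128, 1952/3, 4096/3, -19456/45, -60416/15, …
ICs: h(0) = 4, h′(0) = 0.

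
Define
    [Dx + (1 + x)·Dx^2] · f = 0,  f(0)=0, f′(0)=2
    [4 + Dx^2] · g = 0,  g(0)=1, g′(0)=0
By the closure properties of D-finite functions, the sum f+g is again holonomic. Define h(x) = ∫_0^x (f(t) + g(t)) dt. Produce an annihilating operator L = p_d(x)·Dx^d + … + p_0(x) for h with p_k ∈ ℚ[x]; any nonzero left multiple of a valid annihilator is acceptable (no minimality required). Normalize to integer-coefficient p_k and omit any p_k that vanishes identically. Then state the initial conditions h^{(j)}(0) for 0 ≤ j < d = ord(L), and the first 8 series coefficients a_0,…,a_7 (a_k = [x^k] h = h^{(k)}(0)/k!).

L = (20 + 16·x + 8·x^2)·Dx^2 + (12 + 28·x + 24·x^2 + 8·x^3)·Dx^3 + (5 + 4·x + 2·x^2)·Dx^4 + (3 + 7·x + 6·x^2 + 2·x^3)·Dx^5  (order 5).
h: a_k = 0, 1, 1, -1, 1/6, 1/30, 1/15, -19/315, …
ICs: h(0) = 0, h′(0) = 1, h′′(0) = 2, h′′′(0) = -6, h′′′′(0) = 4.

f: a_k = 0, 2, -1, 2/3, -1/2, 2/5, -1/3, 2/7, …
g: a_k = 1, 0, -2, 0, 2/3, 0, -4/45, 0, …
Sum ⇒ L₀ = lclm(L_f,L_g) in ℚ(x)⟨Dx⟩.
h=∫₀ˣh₀: take L = L₀·Dx.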